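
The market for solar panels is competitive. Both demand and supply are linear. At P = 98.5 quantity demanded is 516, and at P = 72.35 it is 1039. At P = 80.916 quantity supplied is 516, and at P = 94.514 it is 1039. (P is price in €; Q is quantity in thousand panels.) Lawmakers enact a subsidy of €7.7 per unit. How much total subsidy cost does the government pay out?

Demand slope = (72.35 − 98.5)/(1039 − 516) = −0.05, so P = 124.3 − 0.05Q.
Supply slope = (94.514 − 80.916)/(1039 − 516) = 0.026, so P = 67.5 + 0.026Q.
Competitive equilibrium: 124.3 − 0.05Q = 67.5 + 0.026Q → Q* = 747.3684, P* = 86.9316.
The subsidy lowers effective supply by 7.7: P = 59.8 + 0.026Q.
New quantity: 124.3 − 0.05Q = 59.8 + 0.026Q → Q' = 848.6842.
Total subsidy cost = 7.7 × 848.6842 = €6534.87 thousand.

€6534.87 thousand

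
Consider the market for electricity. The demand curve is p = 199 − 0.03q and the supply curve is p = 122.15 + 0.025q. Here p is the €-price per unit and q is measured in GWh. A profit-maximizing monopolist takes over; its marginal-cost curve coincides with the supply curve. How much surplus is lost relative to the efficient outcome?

€6688.05

Competitive equilibrium: 199 − 0.03q = 122.15 + 0.025q → q* = 1397.27273, p* = 157.08182.
Marginal revenue: MR = 199 − 0.06q. Set MR = MC: 199 − 0.06q = 122.15 + 0.025q → q_m = 904.11765.
Price p_m = 199 − 0.03·904.11765 = 171.87647; MC(q_m) = 122.15 + 0.025·904.11765 = 144.75294.
Competitive q* = 1397.27273, so Δq = 493.15508; wedge = 171.87647 − 144.75294 = 27.12353.
DWL = ½ × 493.15508 × 27.12353 = €6688.05.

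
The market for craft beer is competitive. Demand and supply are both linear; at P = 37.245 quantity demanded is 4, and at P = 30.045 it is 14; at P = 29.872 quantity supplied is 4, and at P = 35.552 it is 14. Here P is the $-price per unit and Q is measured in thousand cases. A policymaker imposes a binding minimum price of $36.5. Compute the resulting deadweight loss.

$14.16 thousand

Demand slope = (30.045 − 37.245)/(14 − 4) = −0.72, so P = 40.125 − 0.72Q.
Supply slope = (35.552 − 29.872)/(14 − 4) = 0.568, so P = 27.6 + 0.568Q.
Competitive equilibrium: 40.125 − 0.72Q = 27.6 + 0.568Q → Q* = 9.7244, P* = 33.1234.
At the floor P = 36.5, quantity demanded = (40.125 − 36.5)/0.72 = 5.0347.
Sellers' marginal cost at Q' = 5.0347: 27.6 + 0.568·5.0347 = 30.4597.
ΔQ = 9.7244 − 5.0347 = 4.6897; wedge = 36.5 − 30.4597 = 6.0403.
DWL = ½ × 4.6897 × 6.0403 = $14.16 thousand.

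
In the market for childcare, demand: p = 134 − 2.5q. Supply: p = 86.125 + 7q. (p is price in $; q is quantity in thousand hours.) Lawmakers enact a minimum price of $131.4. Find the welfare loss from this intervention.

$75.98 thousand

Competitive equilibrium: 134 − 2.5q = 86.125 + 7q → q* = 5.0395, p* = 121.4013.
At the floor p = 131.4, quantity demanded = (134 − 131.4)/2.5 = 1.04.
Sellers' marginal cost at q' = 1.04: 86.125 + 7·1.04 = 93.405.
Δq = 5.0395 − 1.04 = 3.9995; wedge = 131.4 − 93.405 = 37.995.
The triangle = ½ × 3.9995 × 37.995 = $75.98 thousand.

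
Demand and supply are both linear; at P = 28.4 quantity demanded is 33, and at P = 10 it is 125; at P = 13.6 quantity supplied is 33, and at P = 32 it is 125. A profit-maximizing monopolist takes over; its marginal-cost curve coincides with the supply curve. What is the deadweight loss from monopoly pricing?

108.89

Demand slope = (10 − 28.4)/(125 − 33) = −0.2, so P = 35 − 0.2Q.
Supply slope = (32 − 13.6)/(125 − 33) = 0.2, so P = 7 + 0.2Q.
Competitive equilibrium: 35 − 0.2Q = 7 + 0.2Q → Q* = 70, P* = 21.
Marginal revenue: MR = 35 − 0.4Q. Set MR = MC: 35 − 0.4Q = 7 + 0.2Q → Q_m = 46.6667.
Price P_m = 35 − 0.2·46.6667 = 25.6667; MC(Q_m) = 7 + 0.2·46.6667 = 16.3333.
Competitive Q* = 70, so ΔQ = 23.3333; wedge = 25.6667 − 16.3333 = 9.3334.
Welfare loss = ½ × 23.3333 × 9.3334 = 108.89.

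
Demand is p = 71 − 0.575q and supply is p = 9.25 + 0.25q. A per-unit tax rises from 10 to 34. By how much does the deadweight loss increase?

640

Competitive equilibrium: 71 − 0.575q = 9.25 + 0.25q → q* = 74.8485, p* = 27.9621.
For a per-unit tax t: Δq = t/0.825, so DWL = ½·t·(t/0.825) = t²/1.65.
At t = 10: DWL = 60.606. At t = 34: DWL = 700.606.
Increase = 700.606 − 60.606 = 640.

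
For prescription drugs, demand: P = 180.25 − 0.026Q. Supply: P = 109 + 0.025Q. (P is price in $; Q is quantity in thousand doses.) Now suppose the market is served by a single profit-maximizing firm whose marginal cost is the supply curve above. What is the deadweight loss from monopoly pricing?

$5674.59 thousand

Competitive equilibrium: 180.25 − 0.026Q = 109 + 0.025Q → Q* = 1397.05882, P* = 143.92647.
Marginal revenue: MR = 180.25 − 0.052Q. Set MR = MC: 180.25 − 0.052Q = 109 + 0.025Q → Q_m = 925.32468.
Price P_m = 180.25 − 0.026·925.32468 = 156.19156; MC(Q_m) = 109 + 0.025·925.32468 = 132.13312.
Competitive Q* = 1397.05882, so ΔQ = 471.73414; wedge = 156.19156 − 132.13312 = 24.05844.
Welfare loss = ½ × 471.73414 × 24.05844 = $5674.59 thousand.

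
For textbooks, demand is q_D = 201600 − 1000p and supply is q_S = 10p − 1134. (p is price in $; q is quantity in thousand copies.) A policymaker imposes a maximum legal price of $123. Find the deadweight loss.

In inverse form: demand p = 201.6 − 0.001q, supply p = 113.4 + 0.1q.
Competitive equilibrium: 201.6 − 0.001q = 113.4 + 0.1q → q* = 873.2673, p* = 200.7267.
At the ceiling p = 123, quantity supplied = (123 − 113.4)/0.1 = 96.
Willingness to pay at q' = 96: 201.6 − 0.001·96 = 201.504.
Δq = 873.2673 − 96 = 777.2673; wedge = 201.504 − 123 = 78.504.
DWL = ½ × 777.2673 × 78.504 = $30509.30 thousand.

$30509.30 thousand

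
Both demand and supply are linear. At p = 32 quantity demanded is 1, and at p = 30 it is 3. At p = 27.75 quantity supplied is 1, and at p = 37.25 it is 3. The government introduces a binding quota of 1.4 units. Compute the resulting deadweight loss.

Demand slope = (30 − 32)/(3 − 1) = −1, so p = 33 − q.
Supply slope = (37.25 − 27.75)/(3 − 1) = 4.75, so p = 23 + 4.75q.
Competitive equilibrium: 33 − q = 23 + 4.75q → q* = 1.7391, p* = 31.2609.
At q = 1.4: demand price = 33 − 1·1.4 = 31.6; supply price = 23 + 4.75·1.4 = 29.65.
Δq = 1.7391 − 1.4 = 0.3391; wedge = 31.6 − 29.65 = 1.95.
Welfare loss = ½ × 0.3391 × 1.95 = 0.33.

0.33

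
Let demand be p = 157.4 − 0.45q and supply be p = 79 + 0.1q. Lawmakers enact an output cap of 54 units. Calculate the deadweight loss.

Competitive equilibrium: 157.4 − 0.45q = 79 + 0.1q → q* = 142.5455, p* = 93.2545.
At q = 54: demand price = 157.4 − 0.45·54 = 133.1; supply price = 79 + 0.1·54 = 84.4.
Δq = 142.5455 − 54 = 88.5455; wedge = 133.1 − 84.4 = 48.7.
Deadweight loss = ½ × 88.5455 × 48.7 = 2156.08.

2156.08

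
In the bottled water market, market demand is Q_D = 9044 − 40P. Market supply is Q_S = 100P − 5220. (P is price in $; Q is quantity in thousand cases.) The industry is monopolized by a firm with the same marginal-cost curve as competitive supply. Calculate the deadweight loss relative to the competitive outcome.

$75003 thousand

In inverse form: demand P = 226.1 − 0.025Q, supply P = 52.2 + 0.01Q.
Competitive equilibrium: 226.1 − 0.025Q = 52.2 + 0.01Q → Q* = 4968.571429, P* = 101.885714.
Marginal revenue: MR = 226.1 − 0.05Q. Set MR = MC: 226.1 − 0.05Q = 52.2 + 0.01Q → Q_m = 2898.333333.
Price P_m = 226.1 − 0.025·2898.333333 = 153.641667; MC(Q_m) = 52.2 + 0.01·2898.333333 = 81.183333.
Competitive Q* = 4968.571429, so ΔQ = 2070.238096; wedge = 153.641667 − 81.183333 = 72.458334.
DWL = ½ × 2070.238096 × 72.458334 = $75003 thousand.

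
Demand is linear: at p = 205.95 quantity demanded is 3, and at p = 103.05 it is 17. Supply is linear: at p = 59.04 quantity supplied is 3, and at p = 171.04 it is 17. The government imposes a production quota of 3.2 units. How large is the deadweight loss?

673.94

Demand slope = (103.05 − 205.95)/(17 − 3) = −7.35, so p = 228 − 7.35q.
Supply slope = (171.04 − 59.04)/(17 − 3) = 8, so p = 35.04 + 8q.
Competitive equilibrium: 228 − 7.35q = 35.04 + 8q → q* = 12.5707, p* = 135.6055.
At q = 3.2: demand price = 228 − 7.35·3.2 = 204.48; supply price = 35.04 + 8·3.2 = 60.64.
Δq = 12.5707 − 3.2 = 9.3707; wedge = 204.48 − 60.64 = 143.84.
DWL = ½ × 9.3707 × 143.84 = 673.94.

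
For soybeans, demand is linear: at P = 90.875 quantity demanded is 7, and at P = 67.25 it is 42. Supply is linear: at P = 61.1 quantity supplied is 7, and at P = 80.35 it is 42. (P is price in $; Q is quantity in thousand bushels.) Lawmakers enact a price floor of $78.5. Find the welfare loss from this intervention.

Demand slope = (67.25 − 90.875)/(42 − 7) = −0.675, so P = 95.6 − 0.675Q.
Supply slope = (80.35 − 61.1)/(42 − 7) = 0.55, so P = 57.25 + 0.55Q.
Competitive equilibrium: 95.6 − 0.675Q = 57.25 + 0.55Q → Q* = 31.3061, P* = 74.4684.
At the floor P = 78.5, quantity demanded = (95.6 − 78.5)/0.675 = 25.3333.
Sellers' marginal cost at Q' = 25.3333: 57.25 + 0.55·25.3333 = 71.1833.
ΔQ = 31.3061 − 25.3333 = 5.9728; wedge = 78.5 − 71.1833 = 7.3167.
The triangle = ½ × 5.9728 × 7.3167 = $21.85 thousand.

$21.85 thousand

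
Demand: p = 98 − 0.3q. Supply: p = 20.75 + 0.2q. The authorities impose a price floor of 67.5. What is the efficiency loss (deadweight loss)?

Competitive equilibrium: 98 − 0.3q = 20.75 + 0.2q → q* = 154.5, p* = 51.65.
At the floor p = 67.5, quantity demanded = (98 − 67.5)/0.3 = 101.6667.
Sellers' marginal cost at q' = 101.6667: 20.75 + 0.2·101.6667 = 41.0833.
Δq = 154.5 − 101.6667 = 52.8333; wedge = 67.5 − 41.0833 = 26.4167.
The triangle = ½ × 52.8333 × 26.4167 = 697.84.

697.84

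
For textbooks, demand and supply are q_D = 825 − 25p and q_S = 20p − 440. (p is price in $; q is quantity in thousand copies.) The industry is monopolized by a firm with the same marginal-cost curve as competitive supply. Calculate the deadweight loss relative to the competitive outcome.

$63.64 thousand

In inverse form: demand p = 33 − 0.04q, supply p = 22 + 0.05q.
Competitive equilibrium: 33 − 0.04q = 22 + 0.05q → q* = 122.2222, p* = 28.1111.
Marginal revenue: MR = 33 − 0.08q. Set MR = MC: 33 − 0.08q = 22 + 0.05q → q_m = 84.6154.
Price p_m = 33 − 0.04·84.6154 = 29.6154; MC(q_m) = 22 + 0.05·84.6154 = 26.2308.
Competitive q* = 122.2222, so Δq = 37.6068; wedge = 29.6154 − 26.2308 = 3.3846.
Deadweight loss = ½ × 37.6068 × 3.3846 = $63.64 thousand.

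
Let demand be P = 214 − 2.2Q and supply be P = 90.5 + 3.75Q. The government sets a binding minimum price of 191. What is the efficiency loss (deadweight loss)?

315.73

Competitive equilibrium: 214 − 2.2Q = 90.5 + 3.75Q → Q* = 20.7563, P* = 168.3361.
At the floor P = 191, quantity demanded = (214 − 191)/2.2 = 10.4545.
Sellers' marginal cost at Q' = 10.4545: 90.5 + 3.75·10.4545 = 129.7044.
ΔQ = 20.7563 − 10.4545 = 10.3018; wedge = 191 − 129.7044 = 61.2956.
The triangle = ½ × 10.3018 × 61.2956 = 315.73.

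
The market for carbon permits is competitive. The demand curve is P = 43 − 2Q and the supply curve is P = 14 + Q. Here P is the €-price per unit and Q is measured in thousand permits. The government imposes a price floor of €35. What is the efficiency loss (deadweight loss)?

Competitive equilibrium: 43 − 2Q = 14 + Q → Q* = 9.6667, P* = 23.6667.
At the floor P = 35, quantity demanded = (43 − 35)/2 = 4.
Sellers' marginal cost at Q' = 4: 14 + 1·4 = 18.
ΔQ = 9.6667 − 4 = 5.6667; wedge = 35 − 18 = 17.
DWL = ½ × 5.6667 × 17 = €48.17 thousand.

€48.17 thousand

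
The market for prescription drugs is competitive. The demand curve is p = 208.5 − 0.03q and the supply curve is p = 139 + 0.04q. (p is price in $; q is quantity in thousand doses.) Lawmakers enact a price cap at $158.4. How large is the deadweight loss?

$9027.16 thousand

Competitive equilibrium: 208.5 − 0.03q = 139 + 0.04q → q* = 992.8571, p* = 178.7143.
At the ceiling p = 158.4, quantity supplied = (158.4 − 139)/0.04 = 485.
Willingness to pay at q' = 485: 208.5 − 0.03·485 = 193.95.
Δq = 992.8571 − 485 = 507.8571; wedge = 193.95 − 158.4 = 35.55.
The triangle = ½ × 507.8571 × 35.55 = $9027.16 thousand.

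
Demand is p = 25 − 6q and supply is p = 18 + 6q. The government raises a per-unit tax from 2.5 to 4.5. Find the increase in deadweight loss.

0.58

Competitive equilibrium: 25 − 6q = 18 + 6q → q* = 0.5833, p* = 21.5.
For a per-unit tax t: Δq = t/12, so DWL = ½·t·(t/12) = t²/24.
At t = 2.5: DWL = 0.26. At t = 4.5: DWL = 0.844.
Increase = 0.844 − 0.26 = 0.58.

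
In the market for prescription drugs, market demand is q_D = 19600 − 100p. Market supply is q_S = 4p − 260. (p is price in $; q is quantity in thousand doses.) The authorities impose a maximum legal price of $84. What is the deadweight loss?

In inverse form: demand p = 196 − 0.01q, supply p = 65 + 0.25q.
Competitive equilibrium: 196 − 0.01q = 65 + 0.25q → q* = 503.84615, p* = 190.96154.
At the ceiling p = 84, quantity supplied = (84 − 65)/0.25 = 76.
Willingness to pay at q' = 76: 196 − 0.01·76 = 195.24.
Δq = 503.84615 − 76 = 427.84615; wedge = 195.24 − 84 = 111.24.
DWL = ½ × 427.84615 × 111.24 = $23796.80 thousand.

$23796.80 thousand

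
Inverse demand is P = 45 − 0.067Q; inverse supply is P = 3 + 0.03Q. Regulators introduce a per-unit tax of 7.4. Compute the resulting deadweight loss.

Competitive equilibrium: 45 − 0.067Q = 3 + 0.03Q → Q* = 432.9897, P* = 15.9897.
With the tax, the buyer price exceeds the seller price by 7.4: (45 − 0.067Q) − (3 + 0.03Q) = 7.4 → Q' = 356.701.
ΔQ = 432.9897 − 356.701 = 76.2887; the wedge equals the tax, 7.4.
DWL = ½ × 76.2887 × 7.4 = 282.27.

282.27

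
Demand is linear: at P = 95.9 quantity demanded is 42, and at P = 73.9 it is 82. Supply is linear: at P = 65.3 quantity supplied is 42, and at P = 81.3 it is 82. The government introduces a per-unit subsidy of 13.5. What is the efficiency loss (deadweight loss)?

Demand slope = (73.9 − 95.9)/(82 − 42) = −0.55, so P = 119 − 0.55Q.
Supply slope = (81.3 − 65.3)/(82 − 42) = 0.4, so P = 48.5 + 0.4Q.
Competitive equilibrium: 119 − 0.55Q = 48.5 + 0.4Q → Q* = 74.2105, P* = 78.1842.
The subsidy lowers effective supply by 13.5: P = 35 + 0.4Q.
New quantity: 119 − 0.55Q = 35 + 0.4Q → Q' = 88.4211.
Overproduction ΔQ = 88.4211 − 74.2105 = 14.2106; wedge = subsidy = 13.5.
The triangle = ½ × 14.2106 × 13.5 = 95.92.

95.92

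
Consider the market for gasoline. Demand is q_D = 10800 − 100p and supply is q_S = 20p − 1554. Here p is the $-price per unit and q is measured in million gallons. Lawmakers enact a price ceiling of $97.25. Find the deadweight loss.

$389.88 million

In inverse form: demand p = 108 − 0.01q, supply p = 77.7 + 0.05q.
Competitive equilibrium: 108 − 0.01q = 77.7 + 0.05q → q* = 505, p* = 102.95.
At the ceiling p = 97.25, quantity supplied = (97.25 − 77.7)/0.05 = 391.
Willingness to pay at q' = 391: 108 − 0.01·391 = 104.09.
Δq = 505 − 391 = 114; wedge = 104.09 − 97.25 = 6.84.
DWL = ½ × 114 × 6.84 = $389.88 million.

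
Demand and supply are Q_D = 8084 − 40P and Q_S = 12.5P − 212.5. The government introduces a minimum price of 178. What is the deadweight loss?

33504.07

In inverse form: demand P = 202.1 − 0.025Q, supply P = 17 + 0.08Q.
Competitive equilibrium: 202.1 − 0.025Q = 17 + 0.08Q → Q* = 1762.8571, P* = 158.0286.
At the floor P = 178, quantity demanded = (202.1 − 178)/0.025 = 964.
Sellers' marginal cost at Q' = 964: 17 + 0.08·964 = 94.12.
ΔQ = 1762.8571 − 964 = 798.8571; wedge = 178 − 94.12 = 83.88.
DWL = ½ × 798.8571 × 83.88 = 33504.07.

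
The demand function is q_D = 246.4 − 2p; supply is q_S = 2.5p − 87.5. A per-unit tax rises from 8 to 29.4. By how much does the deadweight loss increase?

In inverse form: demand p = 123.2 − 0.5q, supply p = 35 + 0.4q.
Competitive equilibrium: 123.2 − 0.5q = 35 + 0.4q → q* = 98, p* = 74.2.
For a per-unit tax t: Δq = t/0.9, so DWL = ½·t·(t/0.9) = t²/1.8.
At t = 8: DWL = 35.556. At t = 29.4: DWL = 480.2.
Increase = 480.2 − 35.556 = 444.64.

444.64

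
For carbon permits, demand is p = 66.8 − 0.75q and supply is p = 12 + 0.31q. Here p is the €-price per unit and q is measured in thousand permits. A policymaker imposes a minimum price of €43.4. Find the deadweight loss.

Competitive equilibrium: 66.8 − 0.75q = 12 + 0.31q → q* = 51.6981, p* = 28.0264.
At the floor p = 43.4, quantity demanded = (66.8 − 43.4)/0.75 = 31.2.
Sellers' marginal cost at q' = 31.2: 12 + 0.31·31.2 = 21.672.
Δq = 51.6981 − 31.2 = 20.4981; wedge = 43.4 − 21.672 = 21.728.
DWL = ½ × 20.4981 × 21.728 = €222.69 thousand.

€222.69 thousand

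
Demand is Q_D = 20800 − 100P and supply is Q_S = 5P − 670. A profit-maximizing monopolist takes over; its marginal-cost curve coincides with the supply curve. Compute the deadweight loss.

In inverse form: demand P = 208 − 0.01Q, supply P = 134 + 0.2Q.
Competitive equilibrium: 208 − 0.01Q = 134 + 0.2Q → Q* = 352.381, P* = 204.4762.
Marginal revenue: MR = 208 − 0.02Q. Set MR = MC: 208 − 0.02Q = 134 + 0.2Q → Q_m = 336.3636.
Price P_m = 208 − 0.01·336.3636 = 204.6364; MC(Q_m) = 134 + 0.2·336.3636 = 201.2727.
Competitive Q* = 352.381, so ΔQ = 16.0174; wedge = 204.6364 − 201.2727 = 3.3637.
The triangle = ½ × 16.0174 × 3.3637 = 26.94.

26.94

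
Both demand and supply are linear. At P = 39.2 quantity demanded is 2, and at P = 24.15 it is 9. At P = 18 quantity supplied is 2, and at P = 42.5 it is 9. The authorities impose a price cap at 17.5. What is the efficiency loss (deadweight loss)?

42.86

Demand slope = (24.15 − 39.2)/(9 − 2) = −2.15, so P = 43.5 − 2.15Q.
Supply slope = (42.5 − 18)/(9 − 2) = 3.5, so P = 11 + 3.5Q.
Competitive equilibrium: 43.5 − 2.15Q = 11 + 3.5Q → Q* = 5.7522, P* = 31.1327.
At the ceiling P = 17.5, quantity supplied = (17.5 − 11)/3.5 = 1.8571.
Willingness to pay at Q' = 1.8571: 43.5 − 2.15·1.8571 = 39.5072.
ΔQ = 5.7522 − 1.8571 = 3.8951; wedge = 39.5072 − 17.5 = 22.0072.
DWL = ½ × 3.8951 × 22.0072 = 42.86.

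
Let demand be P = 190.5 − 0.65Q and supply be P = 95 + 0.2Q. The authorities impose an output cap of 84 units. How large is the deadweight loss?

341.65

Competitive equilibrium: 190.5 − 0.65Q = 95 + 0.2Q → Q* = 112.3529, P* = 117.4706.
At Q = 84: demand price = 190.5 − 0.65·84 = 135.9; supply price = 95 + 0.2·84 = 111.8.
ΔQ = 112.3529 − 84 = 28.3529; wedge = 135.9 − 111.8 = 24.1.
Deadweight loss = ½ × 28.3529 × 24.1 = 341.65.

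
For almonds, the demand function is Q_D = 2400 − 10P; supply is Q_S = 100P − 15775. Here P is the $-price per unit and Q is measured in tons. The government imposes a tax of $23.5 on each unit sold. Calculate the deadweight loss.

$2510.23

In inverse form: demand P = 240 − 0.1Q, supply P = 157.75 + 0.01Q.
Competitive equilibrium: 240 − 0.1Q = 157.75 + 0.01Q → Q* = 747.7273, P* = 165.2273.
With the tax, the buyer price exceeds the seller price by 23.5: (240 − 0.1Q) − (157.75 + 0.01Q) = 23.5 → Q' = 534.0909.
ΔQ = 747.7273 − 534.0909 = 213.6364; the wedge equals the tax, 23.5.
DWL = ½ × 213.6364 × 23.5 = $2510.23.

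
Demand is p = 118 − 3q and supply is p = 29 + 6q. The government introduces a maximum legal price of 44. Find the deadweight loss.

245.68

Competitive equilibrium: 118 − 3q = 29 + 6q → q* = 9.8889, p* = 88.3333.
At the ceiling p = 44, quantity supplied = (44 − 29)/6 = 2.5.
Willingness to pay at q' = 2.5: 118 − 3·2.5 = 110.5.
Δq = 9.8889 − 2.5 = 7.3889; wedge = 110.5 − 44 = 66.5.
Welfare loss = ½ × 7.3889 × 66.5 = 245.68.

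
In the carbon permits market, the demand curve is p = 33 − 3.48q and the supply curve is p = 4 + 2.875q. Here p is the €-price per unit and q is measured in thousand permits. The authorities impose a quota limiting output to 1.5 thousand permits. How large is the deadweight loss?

Competitive equilibrium: 33 − 3.48q = 4 + 2.875q → q* = 4.5633, p* = 17.1196.
At q = 1.5: demand price = 33 − 3.48·1.5 = 27.78; supply price = 4 + 2.875·1.5 = 8.3125.
Δq = 4.5633 − 1.5 = 3.0633; wedge = 27.78 − 8.3125 = 19.4675.
The triangle = ½ × 3.0633 × 19.4675 = €29.82 thousand.

€29.82 thousand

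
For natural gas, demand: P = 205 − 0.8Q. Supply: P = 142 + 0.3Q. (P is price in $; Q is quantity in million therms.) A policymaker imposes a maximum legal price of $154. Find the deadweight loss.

Competitive equilibrium: 205 − 0.8Q = 142 + 0.3Q → Q* = 57.2727, P* = 159.1818.
At the ceiling P = 154, quantity supplied = (154 − 142)/0.3 = 40.
Willingness to pay at Q' = 40: 205 − 0.8·40 = 173.
ΔQ = 57.2727 − 40 = 17.2727; wedge = 173 − 154 = 19.
The triangle = ½ × 17.2727 × 19 = $164.09 million.

$164.09 million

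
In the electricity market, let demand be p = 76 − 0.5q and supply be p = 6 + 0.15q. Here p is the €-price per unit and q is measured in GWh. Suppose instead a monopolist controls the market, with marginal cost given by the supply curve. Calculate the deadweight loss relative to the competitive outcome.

Competitive equilibrium: 76 − 0.5q = 6 + 0.15q → q* = 107.6923, p* = 22.1538.
Marginal revenue: MR = 76 − q. Set MR = MC: 76 − q = 6 + 0.15q → q_m = 60.8696.
Price p_m = 76 − 0.5·60.8696 = 45.5652; MC(q_m) = 6 + 0.15·60.8696 = 15.1304.
Competitive q* = 107.6923, so Δq = 46.8227; wedge = 45.5652 − 15.1304 = 30.4348.
Welfare loss = ½ × 46.8227 × 30.4348 = €712.52.

€712.52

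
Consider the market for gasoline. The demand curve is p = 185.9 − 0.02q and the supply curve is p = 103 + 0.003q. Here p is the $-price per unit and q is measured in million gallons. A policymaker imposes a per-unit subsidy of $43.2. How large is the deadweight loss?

Competitive equilibrium: 185.9 − 0.02q = 103 + 0.003q → q* = 3604.34783, p* = 113.81304.
The subsidy lowers effective supply by 43.2: p = 59.8 + 0.003q.
New quantity: 185.9 − 0.02q = 59.8 + 0.003q → q' = 5482.6087.
Overproduction Δq = 5482.6087 − 3604.34783 = 1878.26087; wedge = subsidy = 43.2.
Deadweight loss = ½ × 1878.26087 × 43.2 = $40570.43 million.

$40570.43 million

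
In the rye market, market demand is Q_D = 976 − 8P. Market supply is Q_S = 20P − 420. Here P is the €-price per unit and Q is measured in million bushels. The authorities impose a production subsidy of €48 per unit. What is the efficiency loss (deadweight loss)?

In inverse form: demand P = 122 − 0.125Q, supply P = 21 + 0.05Q.
Competitive equilibrium: 122 − 0.125Q = 21 + 0.05Q → Q* = 577.1429, P* = 49.8571.
The subsidy lowers effective supply by 48: P = 0.05Q − 27.
New quantity: 122 − 0.125Q = 0.05Q − 27 → Q' = 851.4286.
Overproduction ΔQ = 851.4286 − 577.1429 = 274.2857; wedge = subsidy = 48.
DWL = ½ × 274.2857 × 48 = €6582.86 million.

€6582.86 million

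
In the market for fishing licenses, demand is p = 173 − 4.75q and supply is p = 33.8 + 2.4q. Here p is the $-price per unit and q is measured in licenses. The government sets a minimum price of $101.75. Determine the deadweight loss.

Competitive equilibrium: 173 − 4.75q = 33.8 + 2.4q → q* = 19.4685, p* = 80.5245.
At the floor p = 101.75, quantity demanded = (173 − 101.75)/4.75 = 15.
Sellers' marginal cost at q' = 15: 33.8 + 2.4·15 = 69.8.
Δq = 19.4685 − 15 = 4.4685; wedge = 101.75 − 69.8 = 31.95.
DWL = ½ × 4.4685 × 31.95 = $71.38.

$71.38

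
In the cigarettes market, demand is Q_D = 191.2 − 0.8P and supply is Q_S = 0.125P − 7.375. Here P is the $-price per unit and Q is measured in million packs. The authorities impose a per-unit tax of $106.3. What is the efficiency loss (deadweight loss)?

$610.79 million

In inverse form: demand P = 239 − 1.25Q, supply P = 59 + 8Q.
Competitive equilibrium: 239 − 1.25Q = 59 + 8Q → Q* = 19.4595, P* = 214.6757.
With the tax, the buyer price exceeds the seller price by 106.3: (239 − 1.25Q) − (59 + 8Q) = 106.3 → Q' = 7.9676.
ΔQ = 19.4595 − 7.9676 = 11.4919; the wedge equals the tax, 106.3.
DWL = ½ × 11.4919 × 106.3 = $610.79 million.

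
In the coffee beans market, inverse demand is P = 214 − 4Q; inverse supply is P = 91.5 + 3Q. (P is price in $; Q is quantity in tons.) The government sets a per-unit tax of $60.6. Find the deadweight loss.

Competitive equilibrium: 214 − 4Q = 91.5 + 3Q → Q* = 17.5, P* = 144.
With the tax, the buyer price exceeds the seller price by 60.6: (214 − 4Q) − (91.5 + 3Q) = 60.6 → Q' = 8.8429.
ΔQ = 17.5 − 8.8429 = 8.6571; the wedge equals the tax, 60.6.
Deadweight loss = ½ × 8.6571 × 60.6 = $262.31.

$262.31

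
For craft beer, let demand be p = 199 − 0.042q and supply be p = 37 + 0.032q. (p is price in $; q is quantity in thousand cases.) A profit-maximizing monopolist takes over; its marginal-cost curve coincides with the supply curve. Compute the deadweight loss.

Competitive equilibrium: 199 − 0.042q = 37 + 0.032q → q* = 2189.18919, p* = 107.05405.
Marginal revenue: MR = 199 − 0.084q. Set MR = MC: 199 − 0.084q = 37 + 0.032q → q_m = 1396.55172.
Price p_m = 199 − 0.042·1396.55172 = 140.34483; MC(q_m) = 37 + 0.032·1396.55172 = 81.68966.
Competitive q* = 2189.18919, so Δq = 792.63747; wedge = 140.34483 − 81.68966 = 58.65517.
Welfare loss = ½ × 792.63747 × 58.65517 = $23246.14 thousand.

$23246.14 thousand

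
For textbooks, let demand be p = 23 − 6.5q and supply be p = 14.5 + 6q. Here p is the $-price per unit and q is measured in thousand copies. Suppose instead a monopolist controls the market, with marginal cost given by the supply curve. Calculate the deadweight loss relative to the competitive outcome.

$0.34 thousand

Competitive equilibrium: 23 − 6.5q = 14.5 + 6q → q* = 0.68, p* = 18.58.
Marginal revenue: MR = 23 − 13q. Set MR = MC: 23 − 13q = 14.5 + 6q → q_m = 0.4474.
Price p_m = 23 − 6.5·0.4474 = 20.0919; MC(q_m) = 14.5 + 6·0.4474 = 17.1844.
Competitive q* = 0.68, so Δq = 0.2326; wedge = 20.0919 − 17.1844 = 2.9075.
Welfare loss = ½ × 0.2326 × 2.9075 = $0.34 thousand.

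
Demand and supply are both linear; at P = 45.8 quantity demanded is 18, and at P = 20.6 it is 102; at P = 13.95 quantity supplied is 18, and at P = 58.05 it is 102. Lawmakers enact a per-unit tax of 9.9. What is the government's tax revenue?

441.60

Demand slope = (20.6 − 45.8)/(102 − 18) = −0.3, so P = 51.2 − 0.3Q.
Supply slope = (58.05 − 13.95)/(102 − 18) = 0.525, so P = 4.5 + 0.525Q.
Competitive equilibrium: 51.2 − 0.3Q = 4.5 + 0.525Q → Q* = 56.6061, P* = 34.2182.
With the tax, the buyer price exceeds the seller price by 9.9: (51.2 − 0.3Q) − (4.5 + 0.525Q) = 9.9 → Q' = 44.6061.
Tax revenue = 9.9 × 44.6061 = 441.60.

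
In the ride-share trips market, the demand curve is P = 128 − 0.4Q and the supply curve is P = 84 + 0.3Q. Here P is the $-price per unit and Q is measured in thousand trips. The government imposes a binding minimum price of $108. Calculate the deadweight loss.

$57.86 thousand

Competitive equilibrium: 128 − 0.4Q = 84 + 0.3Q → Q* = 62.8571, P* = 102.8571.
At the floor P = 108, quantity demanded = (128 − 108)/0.4 = 50.
Sellers' marginal cost at Q' = 50: 84 + 0.3·50 = 99.
ΔQ = 62.8571 − 50 = 12.8571; wedge = 108 − 99 = 9.
Deadweight loss = ½ × 12.8571 × 9 = $57.86 thousand.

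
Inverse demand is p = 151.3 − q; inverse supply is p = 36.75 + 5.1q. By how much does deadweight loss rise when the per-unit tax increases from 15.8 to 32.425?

65.72

Competitive equilibrium: 151.3 − q = 36.75 + 5.1q → q* = 18.7787, p* = 132.5213.
For a per-unit tax t: Δq = t/6.1, so DWL = ½·t·(t/6.1) = t²/12.2.
At t = 15.8: DWL = 20.462. At t = 32.425: DWL = 86.179.
Increase = 86.179 − 20.462 = 65.72.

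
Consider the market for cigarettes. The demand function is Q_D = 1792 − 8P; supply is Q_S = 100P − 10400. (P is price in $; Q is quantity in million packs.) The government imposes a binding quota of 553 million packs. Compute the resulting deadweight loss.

In inverse form: demand P = 224 − 0.125Q, supply P = 104 + 0.01Q.
Competitive equilibrium: 224 − 0.125Q = 104 + 0.01Q → Q* = 888.8889, P* = 112.8889.
At Q = 553: demand price = 224 − 0.125·553 = 154.875; supply price = 104 + 0.01·553 = 109.53.
ΔQ = 888.8889 − 553 = 335.8889; wedge = 154.875 − 109.53 = 45.345.
DWL = ½ × 335.8889 × 45.345 = $7615.44 million.

$7615.44 million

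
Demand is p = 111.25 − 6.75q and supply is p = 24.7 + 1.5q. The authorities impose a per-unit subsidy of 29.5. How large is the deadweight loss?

52.74

Competitive equilibrium: 111.25 − 6.75q = 24.7 + 1.5q → q* = 10.4909, p* = 40.4364.
The subsidy lowers effective supply by 29.5: p = 1.5q − 4.8.
New quantity: 111.25 − 6.75q = 1.5q − 4.8 → q' = 14.0667.
Overproduction Δq = 14.0667 − 10.4909 = 3.5758; wedge = subsidy = 29.5.
Welfare loss = ½ × 3.5758 × 29.5 = 52.74.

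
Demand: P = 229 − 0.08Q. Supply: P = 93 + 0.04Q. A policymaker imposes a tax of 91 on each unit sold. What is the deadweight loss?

Competitive equilibrium: 229 − 0.08Q = 93 + 0.04Q → Q* = 1133.3333, P* = 138.3333.
With the tax, the buyer price exceeds the seller price by 91: (229 − 0.08Q) − (93 + 0.04Q) = 91 → Q' = 375.
ΔQ = 1133.3333 − 375 = 758.3333; the wedge equals the tax, 91.
The triangle = ½ × 758.3333 × 91 = 34504.17.

34504.17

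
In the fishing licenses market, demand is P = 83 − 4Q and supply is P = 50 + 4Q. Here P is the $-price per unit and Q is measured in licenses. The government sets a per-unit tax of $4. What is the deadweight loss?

Competitive equilibrium: 83 − 4Q = 50 + 4Q → Q* = 4.125, P* = 66.5.
With the tax, the buyer price exceeds the seller price by 4: (83 − 4Q) − (50 + 4Q) = 4 → Q' = 3.625.
ΔQ = 4.125 − 3.625 = 0.5; the wedge equals the tax, 4.
The triangle = ½ × 0.5 × 4 = $1.

$1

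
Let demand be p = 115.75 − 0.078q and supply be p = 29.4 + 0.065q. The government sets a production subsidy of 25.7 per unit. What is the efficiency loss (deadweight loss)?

Competitive equilibrium: 115.75 − 0.078q = 29.4 + 0.065q → q* = 603.84615, p* = 68.65.
The subsidy lowers effective supply by 25.7: p = 3.7 + 0.065q.
New quantity: 115.75 − 0.078q = 3.7 + 0.065q → q' = 783.56643.
Overproduction Δq = 783.56643 − 603.84615 = 179.72028; wedge = subsidy = 25.7.
Welfare loss = ½ × 179.72028 × 25.7 = 2309.41.

2309.41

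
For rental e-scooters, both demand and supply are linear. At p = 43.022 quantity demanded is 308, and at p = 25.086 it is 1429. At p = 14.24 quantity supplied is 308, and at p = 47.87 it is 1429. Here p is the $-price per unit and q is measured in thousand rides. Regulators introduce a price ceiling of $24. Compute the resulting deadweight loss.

$2075 thousand

Demand slope = (25.086 − 43.022)/(1429 − 308) = −0.016, so p = 47.95 − 0.016q.
Supply slope = (47.87 − 14.24)/(1429 − 308) = 0.03, so p = 5 + 0.03q.
Competitive equilibrium: 47.95 − 0.016q = 5 + 0.03q → q* = 933.69565, p* = 33.01087.
At the ceiling p = 24, quantity supplied = (24 − 5)/0.03 = 633.33333.
Willingness to pay at q' = 633.33333: 47.95 − 0.016·633.33333 = 37.81667.
Δq = 933.69565 − 633.33333 = 300.36232; wedge = 37.81667 − 24 = 13.81667.
DWL = ½ × 300.36232 × 13.81667 = $2075 thousand.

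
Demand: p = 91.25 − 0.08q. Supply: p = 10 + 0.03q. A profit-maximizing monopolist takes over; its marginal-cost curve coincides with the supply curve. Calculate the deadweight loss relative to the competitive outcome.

Competitive equilibrium: 91.25 − 0.08q = 10 + 0.03q → q* = 738.63636, p* = 32.15909.
Marginal revenue: MR = 91.25 − 0.16q. Set MR = MC: 91.25 − 0.16q = 10 + 0.03q → q_m = 427.63158.
Price p_m = 91.25 − 0.08·427.63158 = 57.03947; MC(q_m) = 10 + 0.03·427.63158 = 22.82895.
Competitive q* = 738.63636, so Δq = 311.00478; wedge = 57.03947 − 22.82895 = 34.21052.
Welfare loss = ½ × 311.00478 × 34.21052 = 5319.82.

5319.82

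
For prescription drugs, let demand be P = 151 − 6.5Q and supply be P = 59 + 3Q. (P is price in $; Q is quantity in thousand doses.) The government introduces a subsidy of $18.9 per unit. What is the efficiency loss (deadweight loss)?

$18.80 thousand

Competitive equilibrium: 151 − 6.5Q = 59 + 3Q → Q* = 9.6842, P* = 88.0526.
The subsidy lowers effective supply by 18.9: P = 40.1 + 3Q.
New quantity: 151 − 6.5Q = 40.1 + 3Q → Q' = 11.6737.
Overproduction ΔQ = 11.6737 − 9.6842 = 1.9895; wedge = subsidy = 18.9.
Deadweight loss = ½ × 1.9895 × 18.9 = $18.80 thousand.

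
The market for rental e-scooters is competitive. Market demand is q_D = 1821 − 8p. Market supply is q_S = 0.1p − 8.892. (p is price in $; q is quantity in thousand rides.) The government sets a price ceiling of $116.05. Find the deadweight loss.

In inverse form: demand p = 227.625 − 0.125q, supply p = 88.92 + 10q.
Competitive equilibrium: 227.625 − 0.125q = 88.92 + 10q → q* = 13.69926, p* = 225.91259.
At the ceiling p = 116.05, quantity supplied = (116.05 − 88.92)/10 = 2.713.
Willingness to pay at q' = 2.713: 227.625 − 0.125·2.713 = 227.28588.
Δq = 13.69926 − 2.713 = 10.98626; wedge = 227.28588 − 116.05 = 111.23588.
DWL = ½ × 10.98626 × 111.23588 = $611.03 thousand.

$611.03 thousand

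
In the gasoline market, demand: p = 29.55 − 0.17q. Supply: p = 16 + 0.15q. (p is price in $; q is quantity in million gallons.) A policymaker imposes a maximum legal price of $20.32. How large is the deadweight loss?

Competitive equilibrium: 29.55 − 0.17q = 16 + 0.15q → q* = 42.3438, p* = 22.3516.
At the ceiling p = 20.32, quantity supplied = (20.32 − 16)/0.15 = 28.8.
Willingness to pay at q' = 28.8: 29.55 − 0.17·28.8 = 24.654.
Δq = 42.3438 − 28.8 = 13.5438; wedge = 24.654 − 20.32 = 4.334.
Deadweight loss = ½ × 13.5438 × 4.334 = $29.35 million.

$29.35 million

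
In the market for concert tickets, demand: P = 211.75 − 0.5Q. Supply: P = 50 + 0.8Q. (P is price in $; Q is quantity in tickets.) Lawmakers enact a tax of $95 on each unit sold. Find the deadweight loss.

Competitive equilibrium: 211.75 − 0.5Q = 50 + 0.8Q → Q* = 124.4231, P* = 149.5385.
With the tax, the buyer price exceeds the seller price by 95: (211.75 − 0.5Q) − (50 + 0.8Q) = 95 → Q' = 51.3462.
ΔQ = 124.4231 − 51.3462 = 73.0769; the wedge equals the tax, 95.
Deadweight loss = ½ × 73.0769 × 95 = $3471.15.

$3471.15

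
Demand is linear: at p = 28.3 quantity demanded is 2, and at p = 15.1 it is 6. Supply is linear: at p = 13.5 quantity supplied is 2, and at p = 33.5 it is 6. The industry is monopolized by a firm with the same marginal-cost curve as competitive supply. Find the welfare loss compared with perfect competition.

4.81

Demand slope = (15.1 − 28.3)/(6 − 2) = −3.3, so p = 34.9 − 3.3q.
Supply slope = (33.5 − 13.5)/(6 − 2) = 5, so p = 3.5 + 5q.
Competitive equilibrium: 34.9 − 3.3q = 3.5 + 5q → q* = 3.7831, p* = 22.4157.
Marginal revenue: MR = 34.9 − 6.6q. Set MR = MC: 34.9 − 6.6q = 3.5 + 5q → q_m = 2.7069.
Price p_m = 34.9 − 3.3·2.7069 = 25.9672; MC(q_m) = 3.5 + 5·2.7069 = 17.0345.
Competitive q* = 3.7831, so Δq = 1.0762; wedge = 25.9672 − 17.0345 = 8.9327.
Deadweight loss = ½ × 1.0762 × 8.9327 = 4.81.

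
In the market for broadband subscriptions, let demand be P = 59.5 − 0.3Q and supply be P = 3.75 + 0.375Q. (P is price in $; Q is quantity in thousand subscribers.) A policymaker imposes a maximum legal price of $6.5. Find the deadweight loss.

Competitive equilibrium: 59.5 − 0.3Q = 3.75 + 0.375Q → Q* = 82.5926, P* = 34.7222.
At the ceiling P = 6.5, quantity supplied = (6.5 − 3.75)/0.375 = 7.3333.
Willingness to pay at Q' = 7.3333: 59.5 − 0.3·7.3333 = 57.3.
ΔQ = 82.5926 − 7.3333 = 75.2593; wedge = 57.3 − 6.5 = 50.8.
Welfare loss = ½ × 75.2593 × 50.8 = $1911.59 thousand.

$1911.59 thousand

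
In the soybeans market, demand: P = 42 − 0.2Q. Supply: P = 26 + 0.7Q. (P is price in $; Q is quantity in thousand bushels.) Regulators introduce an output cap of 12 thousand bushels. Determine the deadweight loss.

$15.02 thousand

Competitive equilibrium: 42 − 0.2Q = 26 + 0.7Q → Q* = 17.7778, P* = 38.4444.
At Q = 12: demand price = 42 − 0.2·12 = 39.6; supply price = 26 + 0.7·12 = 34.4.
ΔQ = 17.7778 − 12 = 5.7778; wedge = 39.6 − 34.4 = 5.2.
Welfare loss = ½ × 5.7778 × 5.2 = $15.02 thousand.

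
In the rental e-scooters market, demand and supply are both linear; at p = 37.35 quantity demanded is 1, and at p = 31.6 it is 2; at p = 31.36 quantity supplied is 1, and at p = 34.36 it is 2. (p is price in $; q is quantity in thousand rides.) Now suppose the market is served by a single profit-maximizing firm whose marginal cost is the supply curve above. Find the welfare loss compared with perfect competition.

Demand slope = (31.6 − 37.35)/(2 − 1) = −5.75, so p = 43.1 − 5.75q.
Supply slope = (34.36 − 31.36)/(2 − 1) = 3, so p = 28.36 + 3q.
Competitive equilibrium: 43.1 − 5.75q = 28.36 + 3q → q* = 1.6846, p* = 33.4137.
Marginal revenue: MR = 43.1 − 11.5q. Set MR = MC: 43.1 − 11.5q = 28.36 + 3q → q_m = 1.0166.
Price p_m = 43.1 − 5.75·1.0166 = 37.2546; MC(q_m) = 28.36 + 3·1.0166 = 31.4098.
Competitive q* = 1.6846, so Δq = 0.668; wedge = 37.2546 − 31.4098 = 5.8448.
The triangle = ½ × 0.668 × 5.8448 = $1.95 thousand.

$1.95 thousand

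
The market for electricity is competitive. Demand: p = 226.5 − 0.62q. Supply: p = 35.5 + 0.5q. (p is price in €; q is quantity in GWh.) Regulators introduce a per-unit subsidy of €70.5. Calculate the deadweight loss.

Competitive equilibrium: 226.5 − 0.62q = 35.5 + 0.5q → q* = 170.5357, p* = 120.7679.
The subsidy lowers effective supply by 70.5: p = 0.5q − 35.
New quantity: 226.5 − 0.62q = 0.5q − 35 → q' = 233.4821.
Overproduction Δq = 233.4821 − 170.5357 = 62.9464; wedge = subsidy = 70.5.
Welfare loss = ½ × 62.9464 × 70.5 = €2218.86.

€2218.86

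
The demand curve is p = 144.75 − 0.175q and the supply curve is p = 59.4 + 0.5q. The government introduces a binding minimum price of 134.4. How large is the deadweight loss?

1528.71

Competitive equilibrium: 144.75 − 0.175q = 59.4 + 0.5q → q* = 126.44444, p* = 122.62222.
At the floor p = 134.4, quantity demanded = (144.75 − 134.4)/0.175 = 59.14286.
Sellers' marginal cost at q' = 59.14286: 59.4 + 0.5·59.14286 = 88.97143.
Δq = 126.44444 − 59.14286 = 67.30158; wedge = 134.4 − 88.97143 = 45.42857.
The triangle = ½ × 67.30158 × 45.42857 = 1528.71.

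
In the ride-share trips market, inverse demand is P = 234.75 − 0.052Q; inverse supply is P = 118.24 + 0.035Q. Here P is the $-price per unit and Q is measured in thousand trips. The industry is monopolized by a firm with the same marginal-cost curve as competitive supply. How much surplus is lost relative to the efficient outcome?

$10918.28 thousand

Competitive equilibrium: 234.75 − 0.052Q = 118.24 + 0.035Q → Q* = 1339.1954, P* = 165.11184.
Marginal revenue: MR = 234.75 − 0.104Q. Set MR = MC: 234.75 − 0.104Q = 118.24 + 0.035Q → Q_m = 838.20144.
Price P_m = 234.75 − 0.052·838.20144 = 191.16353; MC(Q_m) = 118.24 + 0.035·838.20144 = 147.57705.
Competitive Q* = 1339.1954, so ΔQ = 500.99396; wedge = 191.16353 − 147.57705 = 43.58648.
Deadweight loss = ½ × 500.99396 × 43.58648 = $10918.28 thousand.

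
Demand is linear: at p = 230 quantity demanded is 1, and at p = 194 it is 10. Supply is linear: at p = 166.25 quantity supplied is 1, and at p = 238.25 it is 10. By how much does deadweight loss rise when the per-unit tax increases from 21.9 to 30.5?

Demand slope = (194 − 230)/(10 − 1) = −4, so p = 234 − 4q.
Supply slope = (238.25 − 166.25)/(10 − 1) = 8, so p = 158.25 + 8q.
Competitive equilibrium: 234 − 4q = 158.25 + 8q → q* = 6.3125, p* = 208.75.
For a per-unit tax t: Δq = t/12, so DWL = ½·t·(t/12) = t²/24.
At t = 21.9: DWL = 19.984. At t = 30.5: DWL = 38.76.
Increase = 38.76 − 19.984 = 18.78.

18.78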